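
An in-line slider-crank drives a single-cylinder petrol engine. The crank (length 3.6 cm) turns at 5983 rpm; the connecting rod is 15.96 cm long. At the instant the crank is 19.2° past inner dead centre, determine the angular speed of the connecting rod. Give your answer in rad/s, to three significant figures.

134

ω = 626.5 rad/s (converted from 5983 rpm).
The rod makes angle φ with the slider axis where L sinφ = r sinθ; differentiating, L cosφ·φ̇ = r ω cosθ.
L cosφ = √(L² − r² sin²θ) = 0.15916 m.
|ω_rod| = r ω |cosθ| / √(L² − r² sin²θ) = 0.036·626.5·0.94438/0.15916 = 133.83 rad/s.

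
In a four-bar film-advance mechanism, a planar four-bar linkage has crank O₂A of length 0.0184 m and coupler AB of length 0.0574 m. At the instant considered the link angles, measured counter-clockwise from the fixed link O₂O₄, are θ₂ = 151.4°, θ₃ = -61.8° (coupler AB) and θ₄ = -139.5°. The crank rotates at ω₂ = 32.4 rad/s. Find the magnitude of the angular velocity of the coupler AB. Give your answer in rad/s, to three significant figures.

9.93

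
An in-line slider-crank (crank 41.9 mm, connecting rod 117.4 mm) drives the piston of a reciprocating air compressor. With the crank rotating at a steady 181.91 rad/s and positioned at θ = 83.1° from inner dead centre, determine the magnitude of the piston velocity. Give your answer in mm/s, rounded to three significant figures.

7910

ω = 181.9 rad/s
For an in-line slider-crank, x = r cosθ + √(L² − r² sin²θ), so v = −rω sinθ·[1 + r cosθ/√(L² − r² sin²θ)].
With r = 0.0419 m, L = 0.1174 m, θ = 83.1°: √(L² − r² sin²θ) = 0.10978 m.
v = −0.0419·181.9·0.99276·[1 + 0.0419·0.12014/0.10978] = -7.9138 m/s.
|v| = 7.9138 m/s = 7913.8 mm/s.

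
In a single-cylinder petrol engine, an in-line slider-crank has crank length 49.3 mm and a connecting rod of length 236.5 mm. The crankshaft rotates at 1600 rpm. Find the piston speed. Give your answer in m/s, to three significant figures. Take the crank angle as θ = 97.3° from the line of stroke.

7.97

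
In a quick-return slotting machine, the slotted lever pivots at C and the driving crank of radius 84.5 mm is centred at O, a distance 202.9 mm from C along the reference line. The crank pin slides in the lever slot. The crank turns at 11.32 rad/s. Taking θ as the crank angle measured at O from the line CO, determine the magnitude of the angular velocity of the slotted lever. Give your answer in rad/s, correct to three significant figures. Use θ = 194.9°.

7.03

ω = 11.32 rad/s
Crank pin A relative to C: A = (d + r cosθ, r sinθ); lever angle φ = atan2(r sinθ, d + r cosθ).
Differentiating tanφ: φ̇ = rω(d cosθ + r)/(d² + r² + 2dr cosθ).
d² + r² + 2dr cosθ = |CA|² = 0.0151715 m²;  d cosθ + r = -0.11158 m.
|ω_lever| = |0.0845·11.32·-0.11158| / 0.0151715 = 7.0348 rad/s.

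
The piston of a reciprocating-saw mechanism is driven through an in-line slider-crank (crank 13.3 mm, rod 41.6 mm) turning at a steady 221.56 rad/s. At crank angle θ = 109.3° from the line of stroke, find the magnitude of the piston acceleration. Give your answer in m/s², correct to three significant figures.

ω = 221.6 rad/s
x(θ) = r cosθ + √(L² − r² sin²θ); with ω constant, a = ω²·d²x/dθ².
d²x/dθ² = −r cosθ − r²(cos2θ)/√u − r⁴ sin²2θ/(4u^{3/2}),  u = L² − r² sin²θ = 0.00157299 m².
Substituting r = 0.0133 m, L = 0.0416 m, θ = 109.3°: d²x/dθ² = +0.0078327 m.
a = ω²·d²x/dθ² = (221.6)²·(+0.0078327) = +384.5 m/s²;  |a| = 384.5 m/s².

384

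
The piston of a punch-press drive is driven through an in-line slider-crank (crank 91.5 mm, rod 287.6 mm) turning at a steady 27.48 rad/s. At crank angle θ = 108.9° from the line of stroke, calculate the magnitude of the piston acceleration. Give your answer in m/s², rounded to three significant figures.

ω = 27.48 rad/s
x(θ) = r cosθ + √(L² − r² sin²θ); with ω constant, a = ω²·d²x/dθ².
d²x/dθ² = −r cosθ − r²(cos2θ)/√u − r⁴ sin²2θ/(4u^{3/2}),  u = L² − r² sin²θ = 0.0752199 m².
Substituting r = 0.0915 m, L = 0.2876 m, θ = 108.9°: d²x/dθ² = +0.05344 m.
a = ω²·d²x/dθ² = (27.48)²·(+0.05344) = +40.355 m/s²;  |a| = 40.355 m/s².

40.4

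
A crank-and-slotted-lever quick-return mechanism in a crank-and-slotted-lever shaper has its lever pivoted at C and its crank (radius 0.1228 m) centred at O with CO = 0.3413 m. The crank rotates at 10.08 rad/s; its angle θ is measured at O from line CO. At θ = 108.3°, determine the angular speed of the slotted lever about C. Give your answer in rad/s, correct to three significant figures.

0.184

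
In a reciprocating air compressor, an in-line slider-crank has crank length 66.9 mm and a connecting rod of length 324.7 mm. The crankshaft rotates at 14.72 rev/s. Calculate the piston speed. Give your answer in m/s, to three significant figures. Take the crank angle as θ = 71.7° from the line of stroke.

6.26

ω = 2π·14.7 = 92.49 rad/s
For an in-line slider-crank, x = r cosθ + √(L² − r² sin²θ), so v = −rω sinθ·[1 + r cosθ/√(L² − r² sin²θ)].
With r = 0.0669 m, L = 0.3247 m, θ = 71.7°: √(L² − r² sin²θ) = 0.31843 m.
v = −0.0669·92.49·0.94943·[1 + 0.0669·0.31399/0.31843] = -6.2621 m/s.
|v| = 6.2621 m/s.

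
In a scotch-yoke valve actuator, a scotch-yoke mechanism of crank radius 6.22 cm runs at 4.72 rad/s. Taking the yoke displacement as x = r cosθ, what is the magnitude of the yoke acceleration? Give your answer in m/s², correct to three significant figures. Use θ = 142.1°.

1.09

ω = 4.72 rad/s
x = r cosθ ⇒ ẍ = −rω² cosθ (ω constant).
|a| = rω²|cosθ| = 0.0622·(4.72)²·|cos 142.1°| = 1.0934 m/s².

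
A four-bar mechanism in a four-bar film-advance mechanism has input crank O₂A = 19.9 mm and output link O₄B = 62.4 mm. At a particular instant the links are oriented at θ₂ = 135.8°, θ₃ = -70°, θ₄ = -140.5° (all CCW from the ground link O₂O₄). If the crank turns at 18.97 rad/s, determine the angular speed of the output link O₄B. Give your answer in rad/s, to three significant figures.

ω₂ = 18.97 rad/s
Differentiating the loop-closure r₂e^{iθ₂}+r₃e^{iθ₃}=r₁+r₄e^{iθ₄} gives r₂ω₂e^{iθ₂}+r₃ω₃e^{iθ₃}=r₄ω₄e^{iθ₄}.
Eliminating the other unknown: ω₄ = r₂ω₂ sin(θ₂−θ₃) / [r₄ sin(θ₄−θ₃)].
Numerator sine = -0.43523; denominator sine = -0.94264.
Result = 0.0199·18.97·(-0.43523) / (0.0624·(-0.94264)) = +2.7932 rad/s; magnitude 2.7932 rad/s.

2.79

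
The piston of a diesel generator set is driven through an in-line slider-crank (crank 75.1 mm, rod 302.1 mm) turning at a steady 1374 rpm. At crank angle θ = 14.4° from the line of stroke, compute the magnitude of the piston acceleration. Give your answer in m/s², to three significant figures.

ω = 2π·1374/60 = 143.9 rad/s
x(θ) = r cosθ + √(L² − r² sin²θ); with ω constant, a = ω²·d²x/dθ².
d²x/dθ² = −r cosθ − r²(cos2θ)/√u − r⁴ sin²2θ/(4u^{3/2}),  u = L² − r² sin²θ = 0.0909156 m².
Substituting r = 0.0751 m, L = 0.3021 m, θ = 14.4°: d²x/dθ² = -0.089199 m.
a = ω²·d²x/dθ² = (143.9)²·(-0.089199) = -1846.7 m/s²;  |a| = 1846.7 m/s².

1850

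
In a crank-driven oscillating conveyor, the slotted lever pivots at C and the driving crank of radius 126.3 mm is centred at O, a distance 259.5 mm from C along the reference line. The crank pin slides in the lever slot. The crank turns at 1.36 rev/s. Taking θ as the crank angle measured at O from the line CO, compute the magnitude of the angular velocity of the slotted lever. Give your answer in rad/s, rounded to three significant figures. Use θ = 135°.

1.67

ω = 8.545 rad/s (from 1.36 rev/s).
Crank pin A relative to C: A = (d + r cosθ, r sinθ); lever angle φ = atan2(r sinθ, d + r cosθ).
Differentiating tanφ: φ̇ = rω(d cosθ + r)/(d² + r² + 2dr cosθ).
d² + r² + 2dr cosθ = |CA|² = 0.0369413 m²;  d cosθ + r = -0.057194 m.
|ω_lever| = |0.1263·8.545·-0.057194| / 0.0369413 = 1.6709 rad/s.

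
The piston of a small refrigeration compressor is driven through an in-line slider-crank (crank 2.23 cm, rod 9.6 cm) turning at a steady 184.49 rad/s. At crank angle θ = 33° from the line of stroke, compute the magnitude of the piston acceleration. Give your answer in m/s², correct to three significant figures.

ω = 184.5 rad/s
x(θ) = r cosθ + √(L² − r² sin²θ); with ω constant, a = ω²·d²x/dθ².
d²x/dθ² = −r cosθ − r²(cos2θ)/√u − r⁴ sin²2θ/(4u^{3/2}),  u = L² − r² sin²θ = 0.00906849 m².
Substituting r = 0.0223 m, L = 0.096 m, θ = 33°: d²x/dθ² = -0.020886 m.
a = ω²·d²x/dθ² = (184.5)²·(-0.020886) = -710.89 m/s²;  |a| = 710.89 m/s².

711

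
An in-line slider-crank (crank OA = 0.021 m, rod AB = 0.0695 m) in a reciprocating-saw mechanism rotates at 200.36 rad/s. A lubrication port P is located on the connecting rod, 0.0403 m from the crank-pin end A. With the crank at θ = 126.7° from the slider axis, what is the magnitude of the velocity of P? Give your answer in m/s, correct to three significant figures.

ω = 200.4 rad/s.  Crank-pin speed |V_A| = rω = 4.2076 m/s, perpendicular to OA.
Rod angle: sinφ = −(r/L) sinθ ⇒ φ = -14.020°; ω_rod = −rω cosθ/√(L²−r²sin²θ) = +37.291 rad/s.
V_P = V_A + ω_rod × AP, with AP = 0.0403 m along the rod.
Components: V_Px = −rω sinθ − a·ω_rod·sinφ = -3.0094 m/s;  V_Py = rω cosθ + a·ω_rod·cosφ = -1.0565 m/s.
|V_P| = √(V_Px² + V_Py²) = 3.1895 m/s.

3.19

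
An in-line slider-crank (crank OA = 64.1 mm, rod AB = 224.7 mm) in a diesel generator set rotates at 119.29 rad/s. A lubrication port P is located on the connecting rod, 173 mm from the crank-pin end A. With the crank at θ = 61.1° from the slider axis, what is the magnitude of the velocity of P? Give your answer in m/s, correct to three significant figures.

7.48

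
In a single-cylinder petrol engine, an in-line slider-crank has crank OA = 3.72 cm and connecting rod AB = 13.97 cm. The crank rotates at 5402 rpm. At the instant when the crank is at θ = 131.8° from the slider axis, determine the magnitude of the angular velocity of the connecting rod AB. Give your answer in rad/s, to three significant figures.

ω = 565.7 rad/s (converted from 5402 rpm).
The rod makes angle φ with the slider axis where L sinφ = r sinθ; differentiating, L cosφ·φ̇ = r ω cosθ.
L cosφ = √(L² − r² sin²θ) = 0.13692 m.
|ω_rod| = r ω |cosθ| / √(L² − r² sin²θ) = 0.0372·565.7·0.66653/0.13692 = 102.44 rad/s.

102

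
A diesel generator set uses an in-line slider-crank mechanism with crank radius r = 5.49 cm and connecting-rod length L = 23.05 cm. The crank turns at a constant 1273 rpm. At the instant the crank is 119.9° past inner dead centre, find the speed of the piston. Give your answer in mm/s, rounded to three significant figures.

5570

ω = 2π·1273/60 = 133.3 rad/s
For an in-line slider-crank, x = r cosθ + √(L² − r² sin²θ), so v = −rω sinθ·[1 + r cosθ/√(L² − r² sin²θ)].
With r = 0.0549 m, L = 0.2305 m, θ = 119.9°: √(L² − r² sin²θ) = 0.22553 m.
v = −0.0549·133.3·0.86690·[1 + 0.0549·-0.49849/0.22553] = -5.5746 m/s.
|v| = 5.5746 m/s = 5574.6 mm/s.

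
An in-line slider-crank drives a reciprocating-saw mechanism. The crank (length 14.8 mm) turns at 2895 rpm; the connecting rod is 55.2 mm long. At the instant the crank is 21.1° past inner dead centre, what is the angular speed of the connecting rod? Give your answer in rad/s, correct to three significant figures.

76.2

ω = 303.2 rad/s (converted from 2895 rpm).
The rod makes angle φ with the slider axis where L sinφ = r sinθ; differentiating, L cosφ·φ̇ = r ω cosθ.
L cosφ = √(L² − r² sin²θ) = 0.054942 m.
|ω_rod| = r ω |cosθ| / √(L² − r² sin²θ) = 0.0148·303.2·0.93295/0.054942 = 76.189 rad/s.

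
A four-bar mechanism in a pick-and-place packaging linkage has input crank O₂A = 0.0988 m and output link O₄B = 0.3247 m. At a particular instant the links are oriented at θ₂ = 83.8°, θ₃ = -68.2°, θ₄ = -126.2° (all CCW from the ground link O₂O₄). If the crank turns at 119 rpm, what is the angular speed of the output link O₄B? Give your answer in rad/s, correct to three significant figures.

2.10

ω₂ = 12.46 rad/s (from 119 rpm).
Differentiating the loop-closure r₂e^{iθ₂}+r₃e^{iθ₃}=r₁+r₄e^{iθ₄} gives r₂ω₂e^{iθ₂}+r₃ω₃e^{iθ₃}=r₄ω₄e^{iθ₄}.
Eliminating the other unknown: ω₄ = r₂ω₂ sin(θ₂−θ₃) / [r₄ sin(θ₄−θ₃)].
Numerator sine = +0.46947; denominator sine = -0.84805.
Result = 0.0988·12.46·(+0.46947) / (0.3247·(-0.84805)) = -2.0991 rad/s; magnitude 2.0991 rad/s.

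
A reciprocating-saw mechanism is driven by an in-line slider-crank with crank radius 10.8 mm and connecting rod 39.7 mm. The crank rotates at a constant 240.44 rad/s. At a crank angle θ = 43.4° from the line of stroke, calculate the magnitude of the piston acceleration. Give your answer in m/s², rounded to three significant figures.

ω = 240.4 rad/s
x(θ) = r cosθ + √(L² − r² sin²θ); with ω constant, a = ω²·d²x/dθ².
d²x/dθ² = −r cosθ − r²(cos2θ)/√u − r⁴ sin²2θ/(4u^{3/2}),  u = L² − r² sin²θ = 0.00152103 m².
Substituting r = 0.0108 m, L = 0.0397 m, θ = 43.4°: d²x/dθ² = -0.0080711 m.
a = ω²·d²x/dθ² = (240.4)²·(-0.0080711) = -466.6 m/s²;  |a| = 466.6 m/s².

467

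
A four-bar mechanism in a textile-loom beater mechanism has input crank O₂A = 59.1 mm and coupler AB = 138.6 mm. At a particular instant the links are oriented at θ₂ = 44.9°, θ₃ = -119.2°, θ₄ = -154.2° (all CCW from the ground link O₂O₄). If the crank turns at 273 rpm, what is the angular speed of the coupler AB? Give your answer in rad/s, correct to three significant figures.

6.95

ω₂ = 28.59 rad/s (from 273 rpm).
Differentiating the loop-closure r₂e^{iθ₂}+r₃e^{iθ₃}=r₁+r₄e^{iθ₄} gives r₂ω₂e^{iθ₂}+r₃ω₃e^{iθ₃}=r₄ω₄e^{iθ₄}.
Eliminating the other unknown: ω₃ = r₂ω₂ sin(θ₄−θ₂) / [r₃ sin(θ₃−θ₄)].
Numerator sine = +0.32722; denominator sine = +0.57358.
Result = 0.0591·28.59·(+0.32722) / (0.1386·(+0.57358)) = +6.9544 rad/s; magnitude 6.9544 rad/s.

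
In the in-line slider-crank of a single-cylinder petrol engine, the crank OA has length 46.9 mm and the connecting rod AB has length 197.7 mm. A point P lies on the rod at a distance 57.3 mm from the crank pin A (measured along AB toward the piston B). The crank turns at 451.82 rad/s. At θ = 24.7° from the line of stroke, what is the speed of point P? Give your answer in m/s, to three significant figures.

ω = 451.8 rad/s.  Crank-pin speed |V_A| = rω = 21.19 m/s, perpendicular to OA.
Rod angle: sinφ = −(r/L) sinθ ⇒ φ = -5.689°; ω_rod = −rω cosθ/√(L²−r²sin²θ) = -97.86 rad/s.
V_P = V_A + ω_rod × AP, with AP = 0.0573 m along the rod.
Components: V_Px = −rω sinθ − a·ω_rod·sinφ = -9.4106 m/s;  V_Py = rω cosθ + a·ω_rod·cosφ = +13.672 m/s.
|V_P| = √(V_Px² + V_Py²) = 16.598 m/s.

16.6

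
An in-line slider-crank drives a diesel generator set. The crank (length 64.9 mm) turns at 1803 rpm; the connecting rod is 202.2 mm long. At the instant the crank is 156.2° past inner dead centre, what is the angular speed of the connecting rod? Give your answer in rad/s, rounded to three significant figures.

55.9

ω = 188.8 rad/s (converted from 1803 rpm).
The rod makes angle φ with the slider axis where L sinφ = r sinθ; differentiating, L cosφ·φ̇ = r ω cosθ.
L cosφ = √(L² − r² sin²θ) = 0.2005 m.
|ω_rod| = r ω |cosθ| / √(L² − r² sin²θ) = 0.0649·188.8·0.91496/0.2005 = 55.92 rad/s.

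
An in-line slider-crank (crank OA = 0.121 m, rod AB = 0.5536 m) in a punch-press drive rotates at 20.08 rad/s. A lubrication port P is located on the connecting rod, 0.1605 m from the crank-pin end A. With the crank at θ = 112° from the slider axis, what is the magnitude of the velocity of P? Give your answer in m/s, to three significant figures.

2.29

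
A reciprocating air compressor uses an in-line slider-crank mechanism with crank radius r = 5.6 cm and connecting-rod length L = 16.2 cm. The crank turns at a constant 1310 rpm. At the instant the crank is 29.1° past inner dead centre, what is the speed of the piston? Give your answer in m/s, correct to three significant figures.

4.88

ω = 2π·1310/60 = 137.2 rad/s
For an in-line slider-crank, x = r cosθ + √(L² − r² sin²θ), so v = −rω sinθ·[1 + r cosθ/√(L² − r² sin²θ)].
With r = 0.056 m, L = 0.162 m, θ = 29.1°: √(L² − r² sin²θ) = 0.15969 m.
v = −0.056·137.2·0.48634·[1 + 0.056·0.87377/0.15969] = -4.8809 m/s.
|v| = 4.8809 m/s.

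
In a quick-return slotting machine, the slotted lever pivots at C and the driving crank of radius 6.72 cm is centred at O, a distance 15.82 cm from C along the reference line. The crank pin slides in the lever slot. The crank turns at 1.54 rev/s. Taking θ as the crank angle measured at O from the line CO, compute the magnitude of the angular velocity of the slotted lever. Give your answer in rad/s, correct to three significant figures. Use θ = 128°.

1.19

ω = 9.676 rad/s (from 1.54 rev/s).
Crank pin A relative to C: A = (d + r cosθ, r sinθ); lever angle φ = atan2(r sinθ, d + r cosθ).
Differentiating tanφ: φ̇ = rω(d cosθ + r)/(d² + r² + 2dr cosθ).
d² + r² + 2dr cosθ = |CA|² = 0.0164528 m²;  d cosθ + r = -0.030198 m.
|ω_lever| = |0.0672·9.676·-0.030198| / 0.0164528 = 1.1934 rad/s.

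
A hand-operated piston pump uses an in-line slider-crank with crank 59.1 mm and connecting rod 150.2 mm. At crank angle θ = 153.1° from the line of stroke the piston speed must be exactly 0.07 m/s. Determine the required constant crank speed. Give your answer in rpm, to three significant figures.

38.9

For an in-line slider-crank, |v_piston| = rω|sinθ|·[1 + r cosθ/√(L² − r² sin²θ)].
With r = 0.0591 m, L = 0.1502 m, θ = 153.1°: the bracketed kinematic factor |dx/dθ| = 0.017204 m.
ω = v/|dx/dθ| = 0.07/0.017204 = 4.0688 rad/s.
N = 60ω/(2π) = 38.855 rpm.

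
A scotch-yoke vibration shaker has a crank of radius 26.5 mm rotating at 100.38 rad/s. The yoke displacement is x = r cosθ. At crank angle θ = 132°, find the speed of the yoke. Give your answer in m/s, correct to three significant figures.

ω = 100.4 rad/s
x = r cosθ ⇒ ẋ = −rω sinθ.
|v| = rω|sinθ| = 0.0265·100.4·|sin 132°| = 1.9768 m/s.

1.98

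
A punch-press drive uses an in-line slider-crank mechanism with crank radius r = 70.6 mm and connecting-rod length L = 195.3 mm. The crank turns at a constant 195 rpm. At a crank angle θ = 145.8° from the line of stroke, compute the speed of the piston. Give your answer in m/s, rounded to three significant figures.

ω = 2π·195/60 = 20.42 rad/s
For an in-line slider-crank, x = r cosθ + √(L² − r² sin²θ), so v = −rω sinθ·[1 + r cosθ/√(L² − r² sin²θ)].
With r = 0.0706 m, L = 0.1953 m, θ = 145.8°: √(L² − r² sin²θ) = 0.19123 m.
v = −0.0706·20.42·0.56208·[1 + 0.0706·-0.82708/0.19123] = -0.5629 m/s.
|v| = 0.5629 m/s.

0.563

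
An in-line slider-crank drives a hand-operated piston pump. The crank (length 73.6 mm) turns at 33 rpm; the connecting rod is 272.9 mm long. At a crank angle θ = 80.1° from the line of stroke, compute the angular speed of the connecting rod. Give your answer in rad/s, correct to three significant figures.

ω = 3.456 rad/s (converted from 33 rpm).
The rod makes angle φ with the slider axis where L sinφ = r sinθ; differentiating, L cosφ·φ̇ = r ω cosθ.
L cosφ = √(L² − r² sin²θ) = 0.26309 m.
|ω_rod| = r ω |cosθ| / √(L² − r² sin²θ) = 0.0736·3.456·0.17193/0.26309 = 0.16621 rad/s.

0.166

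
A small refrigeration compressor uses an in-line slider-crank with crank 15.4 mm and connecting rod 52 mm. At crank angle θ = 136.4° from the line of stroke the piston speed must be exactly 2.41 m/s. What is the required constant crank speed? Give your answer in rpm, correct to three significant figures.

2770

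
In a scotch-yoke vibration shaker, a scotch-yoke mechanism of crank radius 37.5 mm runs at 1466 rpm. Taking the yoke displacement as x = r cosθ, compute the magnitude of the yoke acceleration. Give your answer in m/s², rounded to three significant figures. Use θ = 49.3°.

576

ω = 153.5 rad/s (from 1466 rpm).
x = r cosθ ⇒ ẍ = −rω² cosθ (ω constant).
|a| = rω²|cosθ| = 0.0375·(153.5)²·|cos 49.3°| = 576.33 m/s².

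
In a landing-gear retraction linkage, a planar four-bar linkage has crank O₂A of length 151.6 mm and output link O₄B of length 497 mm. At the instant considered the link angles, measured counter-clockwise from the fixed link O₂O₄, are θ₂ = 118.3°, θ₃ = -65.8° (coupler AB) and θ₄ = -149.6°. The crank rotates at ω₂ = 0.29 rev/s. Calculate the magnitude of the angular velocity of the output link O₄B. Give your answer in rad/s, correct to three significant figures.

0.0400

ω₂ = 1.822 rad/s (from 0.29 rev/s).
Differentiating the loop-closure r₂e^{iθ₂}+r₃e^{iθ₃}=r₁+r₄e^{iθ₄} gives r₂ω₂e^{iθ₂}+r₃ω₃e^{iθ₃}=r₄ω₄e^{iθ₄}.
Eliminating the other unknown: ω₄ = r₂ω₂ sin(θ₂−θ₃) / [r₄ sin(θ₄−θ₃)].
Numerator sine = -0.07150; denominator sine = -0.99415.
Result = 0.1516·1.822·(-0.07150) / (0.497·(-0.99415)) = +0.039972 rad/s; magnitude 0.039972 rad/s.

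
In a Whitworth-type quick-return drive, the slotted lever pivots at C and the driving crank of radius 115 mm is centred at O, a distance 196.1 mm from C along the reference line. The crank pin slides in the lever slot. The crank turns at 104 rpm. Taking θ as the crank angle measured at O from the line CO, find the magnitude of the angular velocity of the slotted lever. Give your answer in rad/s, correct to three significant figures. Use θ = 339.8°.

3.98

ω = 10.89 rad/s (from 104 rpm).
Crank pin A relative to C: A = (d + r cosθ, r sinθ); lever angle φ = atan2(r sinθ, d + r cosθ).
Differentiating tanφ: φ̇ = rω(d cosθ + r)/(d² + r² + 2dr cosθ).
d² + r² + 2dr cosθ = |CA|² = 0.0940091 m²;  d cosθ + r = +0.29904 m.
|ω_lever| = |0.115·10.89·+0.29904| / 0.0940091 = 3.984 rad/s.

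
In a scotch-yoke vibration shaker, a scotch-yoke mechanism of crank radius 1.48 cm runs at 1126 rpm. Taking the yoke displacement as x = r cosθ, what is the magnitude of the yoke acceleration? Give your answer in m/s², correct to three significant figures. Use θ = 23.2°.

189

ω = 117.9 rad/s (from 1126 rpm).
x = r cosθ ⇒ ẍ = −rω² cosθ (ω constant).
|a| = rω²|cosθ| = 0.0148·(117.9)²·|cos 23.2°| = 189.14 m/s².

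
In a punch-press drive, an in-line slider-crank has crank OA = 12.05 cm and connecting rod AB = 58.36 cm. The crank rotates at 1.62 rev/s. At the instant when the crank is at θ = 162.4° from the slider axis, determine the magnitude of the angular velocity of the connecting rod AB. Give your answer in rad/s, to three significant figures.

ω = 10.18 rad/s (converted from 1.62 rev/s).
The rod makes angle φ with the slider axis where L sinφ = r sinθ; differentiating, L cosφ·φ̇ = r ω cosθ.
L cosφ = √(L² − r² sin²θ) = 0.58246 m.
|ω_rod| = r ω |cosθ| / √(L² − r² sin²θ) = 0.1205·10.18·0.95319/0.58246 = 2.0072 rad/s.

2.01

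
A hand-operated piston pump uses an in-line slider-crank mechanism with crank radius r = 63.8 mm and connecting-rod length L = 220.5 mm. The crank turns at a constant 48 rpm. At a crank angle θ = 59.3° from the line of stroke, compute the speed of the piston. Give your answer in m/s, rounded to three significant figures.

0.318

ω = 2π·48/60 = 5.027 rad/s
For an in-line slider-crank, x = r cosθ + √(L² − r² sin²θ), so v = −rω sinθ·[1 + r cosθ/√(L² − r² sin²θ)].
With r = 0.0638 m, L = 0.2205 m, θ = 59.3°: √(L² − r² sin²θ) = 0.21357 m.
v = −0.0638·5.027·0.85985·[1 + 0.0638·0.51054/0.21357] = -0.31781 m/s.
|v| = 0.31781 m/s.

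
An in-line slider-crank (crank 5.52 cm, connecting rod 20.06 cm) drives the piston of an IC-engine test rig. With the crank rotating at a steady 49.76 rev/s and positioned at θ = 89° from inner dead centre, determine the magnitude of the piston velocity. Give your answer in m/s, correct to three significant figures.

ω = 2π·49.8 = 312.7 rad/s
For an in-line slider-crank, x = r cosθ + √(L² − r² sin²θ), so v = −rω sinθ·[1 + r cosθ/√(L² − r² sin²θ)].
With r = 0.0552 m, L = 0.2006 m, θ = 89°: √(L² − r² sin²θ) = 0.19286 m.
v = −0.0552·312.7·0.99985·[1 + 0.0552·0.01745/0.19286] = -17.342 m/s.
|v| = 17.342 m/s.

17.3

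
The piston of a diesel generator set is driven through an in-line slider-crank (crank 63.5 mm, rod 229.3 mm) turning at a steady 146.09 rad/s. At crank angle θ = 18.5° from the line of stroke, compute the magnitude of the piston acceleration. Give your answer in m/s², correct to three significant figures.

ω = 146.1 rad/s
x(θ) = r cosθ + √(L² − r² sin²θ); with ω constant, a = ω²·d²x/dθ².
d²x/dθ² = −r cosθ − r²(cos2θ)/√u − r⁴ sin²2θ/(4u^{3/2}),  u = L² − r² sin²θ = 0.0521725 m².
Substituting r = 0.0635 m, L = 0.2293 m, θ = 18.5°: d²x/dθ² = -0.074441 m.
a = ω²·d²x/dθ² = (146.1)²·(-0.074441) = -1588.7 m/s²;  |a| = 1588.7 m/s².

1590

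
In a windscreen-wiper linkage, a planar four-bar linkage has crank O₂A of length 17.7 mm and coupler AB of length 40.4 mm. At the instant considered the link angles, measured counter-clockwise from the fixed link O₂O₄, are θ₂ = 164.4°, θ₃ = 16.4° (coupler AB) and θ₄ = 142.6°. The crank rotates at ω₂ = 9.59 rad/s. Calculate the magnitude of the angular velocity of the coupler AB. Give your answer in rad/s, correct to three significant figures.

1.93

ω₂ = 9.59 rad/s
Differentiating the loop-closure r₂e^{iθ₂}+r₃e^{iθ₃}=r₁+r₄e^{iθ₄} gives r₂ω₂e^{iθ₂}+r₃ω₃e^{iθ₃}=r₄ω₄e^{iθ₄}.
Eliminating the other unknown: ω₃ = r₂ω₂ sin(θ₄−θ₂) / [r₃ sin(θ₃−θ₄)].
Numerator sine = -0.37137; denominator sine = -0.80696.
Result = 0.0177·9.59·(-0.37137) / (0.0404·(-0.80696)) = +1.9336 rad/s; magnitude 1.9336 rad/s.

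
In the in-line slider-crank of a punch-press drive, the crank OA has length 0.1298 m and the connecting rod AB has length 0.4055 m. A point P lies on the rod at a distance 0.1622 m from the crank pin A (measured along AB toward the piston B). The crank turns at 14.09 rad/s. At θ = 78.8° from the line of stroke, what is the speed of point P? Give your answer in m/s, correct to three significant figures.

1.85

ω = 14.09 rad/s.  Crank-pin speed |V_A| = rω = 1.8289 m/s, perpendicular to OA.
Rod angle: sinφ = −(r/L) sinθ ⇒ φ = -18.301°; ω_rod = −rω cosθ/√(L²−r²sin²θ) = -0.9227 rad/s.
V_P = V_A + ω_rod × AP, with AP = 0.1622 m along the rod.
Components: V_Px = −rω sinθ − a·ω_rod·sinφ = -1.841 m/s;  V_Py = rω cosθ + a·ω_rod·cosφ = +0.21314 m/s.
|V_P| = √(V_Px² + V_Py²) = 1.8533 m/s.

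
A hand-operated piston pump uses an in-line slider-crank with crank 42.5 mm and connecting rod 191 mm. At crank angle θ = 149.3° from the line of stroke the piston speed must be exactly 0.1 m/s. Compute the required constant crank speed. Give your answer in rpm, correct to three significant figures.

For an in-line slider-crank, |v_piston| = rω|sinθ|·[1 + r cosθ/√(L² − r² sin²θ)].
With r = 0.0425 m, L = 0.191 m, θ = 149.3°: the bracketed kinematic factor |dx/dθ| = 0.01752 m.
ω = v/|dx/dθ| = 0.1/0.01752 = 5.7079 rad/s.
N = 60ω/(2π) = 54.506 rpm.

54.5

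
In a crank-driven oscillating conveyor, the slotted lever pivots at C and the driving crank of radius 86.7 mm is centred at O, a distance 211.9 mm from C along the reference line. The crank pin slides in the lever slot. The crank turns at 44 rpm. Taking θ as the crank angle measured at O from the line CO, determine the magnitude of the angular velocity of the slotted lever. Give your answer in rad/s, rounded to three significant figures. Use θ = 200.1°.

2.50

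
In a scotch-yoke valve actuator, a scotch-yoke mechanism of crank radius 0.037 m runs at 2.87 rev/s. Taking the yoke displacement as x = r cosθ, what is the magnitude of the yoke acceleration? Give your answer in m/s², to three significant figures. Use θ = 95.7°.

ω = 18.03 rad/s (from 2.87 rev/s).
x = r cosθ ⇒ ẍ = −rω² cosθ (ω constant).
|a| = rω²|cosθ| = 0.037·(18.03)²·|cos 95.7°| = 1.195 m/s².

1.19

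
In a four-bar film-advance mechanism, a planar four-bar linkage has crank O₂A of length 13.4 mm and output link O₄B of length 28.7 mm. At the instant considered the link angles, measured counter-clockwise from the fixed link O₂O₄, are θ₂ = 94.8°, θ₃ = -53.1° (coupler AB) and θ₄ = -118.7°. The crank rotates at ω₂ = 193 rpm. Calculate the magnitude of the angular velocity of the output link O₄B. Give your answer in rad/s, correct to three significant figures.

ω₂ = 20.21 rad/s (from 193 rpm).
Differentiating the loop-closure r₂e^{iθ₂}+r₃e^{iθ₃}=r₁+r₄e^{iθ₄} gives r₂ω₂e^{iθ₂}+r₃ω₃e^{iθ₃}=r₄ω₄e^{iθ₄}.
Eliminating the other unknown: ω₄ = r₂ω₂ sin(θ₂−θ₃) / [r₄ sin(θ₄−θ₃)].
Numerator sine = +0.53140; denominator sine = -0.91068.
Result = 0.0134·20.21·(+0.53140) / (0.0287·(-0.91068)) = -5.5063 rad/s; magnitude 5.5063 rad/s.

5.51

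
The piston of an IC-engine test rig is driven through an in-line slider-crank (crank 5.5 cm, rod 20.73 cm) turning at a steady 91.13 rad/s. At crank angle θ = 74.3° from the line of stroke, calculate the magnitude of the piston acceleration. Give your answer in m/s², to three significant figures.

17.3

ω = 91.13 rad/s
x(θ) = r cosθ + √(L² − r² sin²θ); with ω constant, a = ω²·d²x/dθ².
d²x/dθ² = −r cosθ − r²(cos2θ)/√u − r⁴ sin²2θ/(4u^{3/2}),  u = L² − r² sin²θ = 0.0401698 m².
Substituting r = 0.055 m, L = 0.2073 m, θ = 74.3°: d²x/dθ² = -0.0020775 m.
a = ω²·d²x/dθ² = (91.13)²·(-0.0020775) = -17.253 m/s²;  |a| = 17.253 m/s².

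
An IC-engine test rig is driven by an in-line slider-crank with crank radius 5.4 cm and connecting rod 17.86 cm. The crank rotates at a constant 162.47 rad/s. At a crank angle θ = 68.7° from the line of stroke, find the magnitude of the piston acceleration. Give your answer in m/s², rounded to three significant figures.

ω = 162.5 rad/s
x(θ) = r cosθ + √(L² − r² sin²θ); with ω constant, a = ω²·d²x/dθ².
d²x/dθ² = −r cosθ − r²(cos2θ)/√u − r⁴ sin²2θ/(4u^{3/2}),  u = L² − r² sin²θ = 0.0293667 m².
Substituting r = 0.054 m, L = 0.1786 m, θ = 68.7°: d²x/dθ² = -0.0072836 m.
a = ω²·d²x/dθ² = (162.5)²·(-0.0072836) = -192.26 m/s²;  |a| = 192.26 m/s².

192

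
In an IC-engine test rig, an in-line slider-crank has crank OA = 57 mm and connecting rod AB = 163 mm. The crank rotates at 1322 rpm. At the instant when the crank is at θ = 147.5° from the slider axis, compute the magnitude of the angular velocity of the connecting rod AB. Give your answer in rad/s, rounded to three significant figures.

ω = 138.4 rad/s (converted from 1322 rpm).
The rod makes angle φ with the slider axis where L sinφ = r sinθ; differentiating, L cosφ·φ̇ = r ω cosθ.
L cosφ = √(L² − r² sin²θ) = 0.1601 m.
|ω_rod| = r ω |cosθ| / √(L² − r² sin²θ) = 0.057·138.4·0.84339/0.1601 = 41.57 rad/s.

41.6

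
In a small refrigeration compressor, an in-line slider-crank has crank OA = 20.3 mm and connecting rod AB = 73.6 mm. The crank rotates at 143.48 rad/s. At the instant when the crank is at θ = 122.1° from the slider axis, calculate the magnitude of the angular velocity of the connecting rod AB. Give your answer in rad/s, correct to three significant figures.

ω = 143.5 rad/s
The rod makes angle φ with the slider axis where L sinφ = r sinθ; differentiating, L cosφ·φ̇ = r ω cosθ.
L cosφ = √(L² − r² sin²θ) = 0.071563 m.
|ω_rod| = r ω |cosθ| / √(L² − r² sin²θ) = 0.0203·143.5·0.53140/0.071563 = 21.628 rad/s.

21.6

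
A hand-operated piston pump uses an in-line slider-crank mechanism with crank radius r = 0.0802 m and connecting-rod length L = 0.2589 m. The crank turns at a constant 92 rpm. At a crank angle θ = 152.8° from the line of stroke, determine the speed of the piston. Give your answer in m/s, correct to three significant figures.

0.255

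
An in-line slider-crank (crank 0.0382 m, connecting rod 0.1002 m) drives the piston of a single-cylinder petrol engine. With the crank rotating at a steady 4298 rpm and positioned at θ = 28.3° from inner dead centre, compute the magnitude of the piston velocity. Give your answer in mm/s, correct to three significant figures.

ω = 2π·4298/60 = 450.1 rad/s
For an in-line slider-crank, x = r cosθ + √(L² − r² sin²θ), so v = −rω sinθ·[1 + r cosθ/√(L² − r² sin²θ)].
With r = 0.0382 m, L = 0.1002 m, θ = 28.3°: √(L² − r² sin²θ) = 0.09855 m.
v = −0.0382·450.1·0.47409·[1 + 0.0382·0.88048/0.09855] = -10.933 m/s.
|v| = 10.933 m/s = 10933 mm/s.

10900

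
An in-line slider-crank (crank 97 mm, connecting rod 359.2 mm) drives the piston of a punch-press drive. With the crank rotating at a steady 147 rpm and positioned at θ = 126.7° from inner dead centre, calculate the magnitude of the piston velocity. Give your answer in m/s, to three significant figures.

ω = 2π·147/60 = 15.39 rad/s
For an in-line slider-crank, x = r cosθ + √(L² − r² sin²θ), so v = −rω sinθ·[1 + r cosθ/√(L² − r² sin²θ)].
With r = 0.097 m, L = 0.3592 m, θ = 126.7°: √(L² − r² sin²θ) = 0.35068 m.
v = −0.097·15.39·0.80178·[1 + 0.097·-0.59763/0.35068] = -0.9993 m/s.
|v| = 0.9993 m/s.

0.999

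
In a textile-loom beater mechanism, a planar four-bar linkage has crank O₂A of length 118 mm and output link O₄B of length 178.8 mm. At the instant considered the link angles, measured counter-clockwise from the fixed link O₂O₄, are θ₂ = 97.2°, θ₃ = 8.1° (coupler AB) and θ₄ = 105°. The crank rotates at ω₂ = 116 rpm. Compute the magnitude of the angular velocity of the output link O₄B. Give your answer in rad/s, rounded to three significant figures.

8.07

ω₂ = 12.15 rad/s (from 116 rpm).
Differentiating the loop-closure r₂e^{iθ₂}+r₃e^{iθ₃}=r₁+r₄e^{iθ₄} gives r₂ω₂e^{iθ₂}+r₃ω₃e^{iθ₃}=r₄ω₄e^{iθ₄}.
Eliminating the other unknown: ω₄ = r₂ω₂ sin(θ₂−θ₃) / [r₄ sin(θ₄−θ₃)].
Numerator sine = +0.99988; denominator sine = +0.99276.
Result = 0.118·12.15·(+0.99988) / (0.1788·(+0.99276)) = +8.0743 rad/s; magnitude 8.0743 rad/s.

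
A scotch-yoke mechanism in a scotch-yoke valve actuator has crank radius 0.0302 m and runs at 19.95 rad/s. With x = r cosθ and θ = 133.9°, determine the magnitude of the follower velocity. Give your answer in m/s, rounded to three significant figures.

ω = 19.95 rad/s
x = r cosθ ⇒ ẋ = −rω sinθ.
|v| = rω|sinθ| = 0.0302·19.95·|sin 133.9°| = 0.43412 m/s.

0.434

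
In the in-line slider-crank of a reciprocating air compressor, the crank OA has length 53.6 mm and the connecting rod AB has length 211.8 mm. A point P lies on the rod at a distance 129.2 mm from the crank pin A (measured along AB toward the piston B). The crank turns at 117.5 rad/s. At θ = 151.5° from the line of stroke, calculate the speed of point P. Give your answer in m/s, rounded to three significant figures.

ω = 117.5 rad/s.  Crank-pin speed |V_A| = rω = 6.298 m/s, perpendicular to OA.
Rod angle: sinφ = −(r/L) sinθ ⇒ φ = -6.936°; ω_rod = −rω cosθ/√(L²−r²sin²θ) = +26.325 rad/s.
V_P = V_A + ω_rod × AP, with AP = 0.1292 m along the rod.
Components: V_Px = −rω sinθ − a·ω_rod·sinφ = -2.5944 m/s;  V_Py = rω cosθ + a·ω_rod·cosφ = -2.1585 m/s.
|V_P| = √(V_Px² + V_Py²) = 3.375 m/s.

3.37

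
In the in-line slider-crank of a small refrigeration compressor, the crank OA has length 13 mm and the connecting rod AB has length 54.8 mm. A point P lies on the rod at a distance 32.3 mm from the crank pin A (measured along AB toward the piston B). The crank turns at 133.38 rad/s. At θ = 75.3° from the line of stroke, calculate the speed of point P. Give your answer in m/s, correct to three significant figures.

1.75

ω = 133.4 rad/s.  Crank-pin speed |V_A| = rω = 1.7339 m/s, perpendicular to OA.
Rod angle: sinφ = −(r/L) sinθ ⇒ φ = -13.265°; ω_rod = −rω cosθ/√(L²−r²sin²θ) = -8.2493 rad/s.
V_P = V_A + ω_rod × AP, with AP = 0.0323 m along the rod.
Components: V_Px = −rω sinθ − a·ω_rod·sinφ = -1.7383 m/s;  V_Py = rω cosθ + a·ω_rod·cosφ = +0.18066 m/s.
|V_P| = √(V_Px² + V_Py²) = 1.7477 m/s.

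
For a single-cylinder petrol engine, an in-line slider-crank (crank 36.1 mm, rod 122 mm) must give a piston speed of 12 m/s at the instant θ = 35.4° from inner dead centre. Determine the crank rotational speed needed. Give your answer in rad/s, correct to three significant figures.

461

For an in-line slider-crank, |v_piston| = rω|sinθ|·[1 + r cosθ/√(L² − r² sin²θ)].
With r = 0.0361 m, L = 0.122 m, θ = 35.4°: the bracketed kinematic factor |dx/dθ| = 0.026032 m.
ω = v/|dx/dθ| = 12/0.026032 = 460.98 rad/s.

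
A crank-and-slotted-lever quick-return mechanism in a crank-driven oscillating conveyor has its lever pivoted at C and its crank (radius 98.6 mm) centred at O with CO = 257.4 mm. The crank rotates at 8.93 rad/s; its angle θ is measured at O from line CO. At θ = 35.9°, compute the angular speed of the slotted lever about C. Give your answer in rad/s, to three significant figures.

2.31

ω = 8.93 rad/s
Crank pin A relative to C: A = (d + r cosθ, r sinθ); lever angle φ = atan2(r sinθ, d + r cosθ).
Differentiating tanφ: φ̇ = rω(d cosθ + r)/(d² + r² + 2dr cosθ).
d² + r² + 2dr cosθ = |CA|² = 0.117094 m²;  d cosθ + r = +0.3071 m.
|ω_lever| = |0.0986·8.93·+0.3071| / 0.117094 = 2.3093 rad/s.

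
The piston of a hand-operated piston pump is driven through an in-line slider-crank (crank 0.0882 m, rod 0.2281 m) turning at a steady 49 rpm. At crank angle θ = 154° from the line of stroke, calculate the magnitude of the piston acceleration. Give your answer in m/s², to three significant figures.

ω = 2π·49/60 = 5.131 rad/s
x(θ) = r cosθ + √(L² − r² sin²θ); with ω constant, a = ω²·d²x/dθ².
d²x/dθ² = −r cosθ − r²(cos2θ)/√u − r⁴ sin²2θ/(4u^{3/2}),  u = L² − r² sin²θ = 0.0505347 m².
Substituting r = 0.0882 m, L = 0.2281 m, θ = 154°: d²x/dθ² = +0.057142 m.
a = ω²·d²x/dθ² = (5.131)²·(+0.057142) = +1.5045 m/s²;  |a| = 1.5045 m/s².

1.50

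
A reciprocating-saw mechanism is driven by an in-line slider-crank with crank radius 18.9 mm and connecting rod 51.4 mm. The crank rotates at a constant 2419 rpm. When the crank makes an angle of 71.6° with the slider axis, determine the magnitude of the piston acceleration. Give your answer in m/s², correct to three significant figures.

8.36

ω = 2π·2419/60 = 253.3 rad/s
x(θ) = r cosθ + √(L² − r² sin²θ); with ω constant, a = ω²·d²x/dθ².
d²x/dθ² = −r cosθ − r²(cos2θ)/√u − r⁴ sin²2θ/(4u^{3/2}),  u = L² − r² sin²θ = 0.00232034 m².
Substituting r = 0.0189 m, L = 0.0514 m, θ = 71.6°: d²x/dθ² = -0.00013025 m.
a = ω²·d²x/dθ² = (253.3)²·(-0.00013025) = -8.3584 m/s²;  |a| = 8.3584 m/s².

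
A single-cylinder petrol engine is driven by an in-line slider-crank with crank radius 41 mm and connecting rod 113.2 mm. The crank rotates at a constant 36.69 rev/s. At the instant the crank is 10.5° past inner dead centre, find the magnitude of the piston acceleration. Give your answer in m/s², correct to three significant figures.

ω = 2π·36.7 = 230.5 rad/s
x(θ) = r cosθ + √(L² − r² sin²θ); with ω constant, a = ω²·d²x/dθ².
d²x/dθ² = −r cosθ − r²(cos2θ)/√u − r⁴ sin²2θ/(4u^{3/2}),  u = L² − r² sin²θ = 0.0127584 m².
Substituting r = 0.041 m, L = 0.1132 m, θ = 10.5°: d²x/dθ² = -0.05427 m.
a = ω²·d²x/dθ² = (230.5)²·(-0.05427) = -2884.1 m/s²;  |a| = 2884.1 m/s².

2880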